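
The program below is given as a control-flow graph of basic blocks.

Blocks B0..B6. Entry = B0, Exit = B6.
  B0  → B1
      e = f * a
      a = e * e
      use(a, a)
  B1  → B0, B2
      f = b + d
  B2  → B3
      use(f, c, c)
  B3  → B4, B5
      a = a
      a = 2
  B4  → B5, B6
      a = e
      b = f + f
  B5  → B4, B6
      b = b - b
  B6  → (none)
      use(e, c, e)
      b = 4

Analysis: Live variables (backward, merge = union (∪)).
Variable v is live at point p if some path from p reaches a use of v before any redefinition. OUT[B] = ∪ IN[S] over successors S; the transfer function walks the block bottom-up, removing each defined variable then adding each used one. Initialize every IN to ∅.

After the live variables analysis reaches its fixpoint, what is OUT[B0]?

Converged values:
  B0:  IN={a, b, c, d, f}  OUT={a, b, c, d, e}
  B1:  IN={a, b, c, d, e}  OUT={a, b, c, d, e, f}
  B2:  IN={a, b, c, e, f}  OUT={a, b, c, e, f}
  B3:  IN={a, b, c, e, f}  OUT={b, c, e, f}
  B4:  IN={c, e, f}  OUT={b, c, e, f}
  B5:  IN={b, c, e, f}  OUT={c, e, f}
  B6:  IN={c, e}  OUT={}

Merge at B0: OUT[B0] = IN[B1] = {a, b, c, d, e}

Answer: {a, b, c, d, e}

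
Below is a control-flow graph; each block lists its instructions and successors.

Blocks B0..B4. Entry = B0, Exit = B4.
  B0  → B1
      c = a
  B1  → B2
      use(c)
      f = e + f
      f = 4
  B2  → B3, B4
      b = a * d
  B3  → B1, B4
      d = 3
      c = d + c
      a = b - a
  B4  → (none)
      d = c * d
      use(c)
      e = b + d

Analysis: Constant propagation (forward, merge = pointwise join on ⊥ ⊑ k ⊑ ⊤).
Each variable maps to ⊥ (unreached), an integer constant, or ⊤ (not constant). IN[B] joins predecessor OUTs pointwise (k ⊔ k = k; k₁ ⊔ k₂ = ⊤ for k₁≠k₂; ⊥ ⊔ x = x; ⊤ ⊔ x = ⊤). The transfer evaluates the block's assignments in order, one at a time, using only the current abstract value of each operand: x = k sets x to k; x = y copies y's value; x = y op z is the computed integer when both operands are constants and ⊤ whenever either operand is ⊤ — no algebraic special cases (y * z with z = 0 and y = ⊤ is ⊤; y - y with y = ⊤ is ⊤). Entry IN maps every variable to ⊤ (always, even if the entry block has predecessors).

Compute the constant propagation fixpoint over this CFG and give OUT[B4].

Fixpoint table:
  B0:   IN=(all ⊤)   OUT=(all ⊤)
  B1:   IN=(all ⊤)   OUT={f:4; rest ⊤}
  B2:   IN={f:4; rest ⊤}   OUT={f:4; rest ⊤}
  B3:   IN={f:4; rest ⊤}   OUT={d:3, f:4; rest ⊤}
  B4:   IN={f:4; rest ⊤}   OUT={f:4; rest ⊤}

Merge at B4: IN[B4] = OUT[B2] ⊔ OUT[B3] = {a: ⊤, b: ⊤, c: ⊤, d: ⊤, e: ⊤, f: 4}
Applying B4's transfer function to that IN value gives OUT[B4] (row B4 above).

Answer: {a: ⊤, b: ⊤, c: ⊤, d: ⊤, e: ⊤, f: 4}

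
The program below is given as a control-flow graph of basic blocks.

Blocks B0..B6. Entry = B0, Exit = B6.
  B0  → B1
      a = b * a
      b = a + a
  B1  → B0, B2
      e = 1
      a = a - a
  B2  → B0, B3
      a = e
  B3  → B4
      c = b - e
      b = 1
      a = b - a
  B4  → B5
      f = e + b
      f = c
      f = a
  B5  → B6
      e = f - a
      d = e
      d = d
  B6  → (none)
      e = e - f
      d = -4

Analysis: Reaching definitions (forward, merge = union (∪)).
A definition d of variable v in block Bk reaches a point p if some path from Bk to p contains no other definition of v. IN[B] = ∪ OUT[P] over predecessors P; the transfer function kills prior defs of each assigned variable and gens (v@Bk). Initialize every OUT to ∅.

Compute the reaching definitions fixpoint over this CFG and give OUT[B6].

Answer: {a@B3, b@B3, c@B3, d@B6, e@B6, f@B4}

Working:
Converged values:
  B0:   IN={a@B1, a@B2, b@B0, e@B1}   OUT={a@B0, b@B0, e@B1}
  B1:   IN={a@B0, b@B0, e@B1}   OUT={a@B1, b@B0, e@B1}
  B2:   IN={a@B1, b@B0, e@B1}   OUT={a@B2, b@B0, e@B1}
  B3:   IN={a@B2, b@B0, e@B1}   OUT={a@B3, b@B3, c@B3, e@B1}
  B4:   IN={a@B3, b@B3, c@B3, e@B1}   OUT={a@B3, b@B3, c@B3, e@B1, f@B4}
  B5:   IN={a@B3, b@B3, c@B3, e@B1, f@B4}   OUT={a@B3, b@B3, c@B3, d@B5, e@B5, f@B4}
  B6:   IN={a@B3, b@B3, c@B3, d@B5, e@B5, f@B4}   OUT={a@B3, b@B3, c@B3, d@B6, e@B6, f@B4}

Merge at B6: IN[B6] = OUT[B5] = {a@B3, b@B3, c@B3, d@B5, e@B5, f@B4}
Applying B6's transfer function to that IN value gives OUT[B6] (row B6 above).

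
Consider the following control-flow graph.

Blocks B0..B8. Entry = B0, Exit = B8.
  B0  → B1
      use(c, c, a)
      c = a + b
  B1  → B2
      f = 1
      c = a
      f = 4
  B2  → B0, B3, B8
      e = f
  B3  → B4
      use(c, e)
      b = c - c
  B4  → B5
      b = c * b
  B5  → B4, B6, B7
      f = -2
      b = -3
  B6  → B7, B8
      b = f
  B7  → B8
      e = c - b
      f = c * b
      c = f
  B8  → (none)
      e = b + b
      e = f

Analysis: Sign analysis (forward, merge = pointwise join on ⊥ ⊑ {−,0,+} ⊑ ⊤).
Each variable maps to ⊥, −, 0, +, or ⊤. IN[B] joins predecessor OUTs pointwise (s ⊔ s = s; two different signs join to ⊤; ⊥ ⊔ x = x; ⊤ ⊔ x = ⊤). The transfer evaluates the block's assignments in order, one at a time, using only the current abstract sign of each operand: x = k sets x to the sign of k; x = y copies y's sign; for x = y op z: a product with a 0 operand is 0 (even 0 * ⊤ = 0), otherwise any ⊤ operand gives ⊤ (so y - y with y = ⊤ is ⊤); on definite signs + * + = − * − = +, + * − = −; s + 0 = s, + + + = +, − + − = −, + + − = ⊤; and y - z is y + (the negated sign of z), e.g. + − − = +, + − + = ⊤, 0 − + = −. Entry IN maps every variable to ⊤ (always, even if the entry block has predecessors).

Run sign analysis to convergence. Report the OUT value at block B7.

Fixpoint table:
  B0:  IN=(all ⊤)  OUT=(all ⊤)
  B1:  IN=(all ⊤)  OUT={f:+; rest ⊤}
  B2:  IN={f:+; rest ⊤}  OUT={e:+, f:+; rest ⊤}
  B3:  IN={e:+, f:+; rest ⊤}  OUT={e:+, f:+; rest ⊤}
  B4:  IN={e:+; rest ⊤}  OUT={e:+; rest ⊤}
  B5:  IN={e:+; rest ⊤}  OUT={b:-, e:+, f:-; rest ⊤}
  B6:  IN={b:-, e:+, f:-; rest ⊤}  OUT={b:-, e:+, f:-; rest ⊤}
  B7:  IN={b:-, e:+, f:-; rest ⊤}  OUT={b:-; rest ⊤}
  B8:  IN=(all ⊤)  OUT=(all ⊤)

Merge at B7: IN[B7] = OUT[B5] ⊔ OUT[B6] = {a: ⊤, b: -, c: ⊤, d: ⊤, e: +, f: -}
Applying B7's transfer function to that IN value gives OUT[B7] (row B7 above).

Answer: {a: ⊤, b: -, c: ⊤, d: ⊤, e: ⊤, f: ⊤}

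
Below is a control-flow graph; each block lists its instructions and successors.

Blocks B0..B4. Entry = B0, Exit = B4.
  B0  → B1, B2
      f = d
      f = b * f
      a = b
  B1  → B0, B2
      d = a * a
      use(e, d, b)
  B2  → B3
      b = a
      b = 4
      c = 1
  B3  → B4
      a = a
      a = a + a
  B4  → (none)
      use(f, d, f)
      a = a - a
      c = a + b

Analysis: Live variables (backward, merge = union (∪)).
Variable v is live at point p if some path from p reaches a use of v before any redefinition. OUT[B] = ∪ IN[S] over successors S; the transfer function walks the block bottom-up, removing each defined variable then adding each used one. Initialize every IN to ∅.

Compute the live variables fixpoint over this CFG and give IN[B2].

Answer: {a, d, f}

Derivation:
Fixpoint table:
  B0: | IN={b, d, e} | OUT={a, b, d, e, f}
  B1: | IN={a, b, e, f} | OUT={a, b, d, e, f}
  B2: | IN={a, d, f} | OUT={a, b, d, f}
  B3: | IN={a, b, d, f} | OUT={a, b, d, f}
  B4: | IN={a, b, d, f} | OUT={}

Merge at B2: OUT[B2] = IN[B3] = {a, b, d, f}
Applying B2's transfer function to that OUT value gives IN[B2] (row B2 above).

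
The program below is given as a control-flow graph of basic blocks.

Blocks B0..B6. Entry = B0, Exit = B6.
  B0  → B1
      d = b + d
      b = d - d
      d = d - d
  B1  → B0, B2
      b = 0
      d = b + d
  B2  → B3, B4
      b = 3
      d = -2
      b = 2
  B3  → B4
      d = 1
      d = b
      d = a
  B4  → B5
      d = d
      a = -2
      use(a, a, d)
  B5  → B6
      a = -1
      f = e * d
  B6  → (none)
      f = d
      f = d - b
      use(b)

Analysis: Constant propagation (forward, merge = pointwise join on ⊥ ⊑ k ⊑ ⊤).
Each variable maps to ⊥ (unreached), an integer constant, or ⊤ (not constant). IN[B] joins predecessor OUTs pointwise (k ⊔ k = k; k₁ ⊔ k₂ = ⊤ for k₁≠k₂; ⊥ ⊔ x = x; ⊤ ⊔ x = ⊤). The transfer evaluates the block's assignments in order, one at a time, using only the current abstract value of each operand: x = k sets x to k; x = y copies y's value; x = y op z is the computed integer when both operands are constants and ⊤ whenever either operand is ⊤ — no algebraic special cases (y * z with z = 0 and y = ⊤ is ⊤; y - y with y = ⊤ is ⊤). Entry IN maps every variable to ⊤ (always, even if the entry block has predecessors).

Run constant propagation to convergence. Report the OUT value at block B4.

Per-block solution:
  B0:  IN=(all ⊤)  OUT=(all ⊤)
  B1:  IN=(all ⊤)  OUT={b:0; rest ⊤}
  B2:  IN={b:0; rest ⊤}  OUT={b:2, d:-2; rest ⊤}
  B3:  IN={b:2, d:-2; rest ⊤}  OUT={b:2; rest ⊤}
  B4:  IN={b:2; rest ⊤}  OUT={a:-2, b:2; rest ⊤}
  B5:  IN={a:-2, b:2; rest ⊤}  OUT={a:-1, b:2; rest ⊤}
  B6:  IN={a:-1, b:2; rest ⊤}  OUT={a:-1, b:2; rest ⊤}

Merge at B4: IN[B4] = OUT[B2] ⊔ OUT[B3] = {a: ⊤, b: 2, c: ⊤, d: ⊤, e: ⊤, f: ⊤}
Applying B4's transfer function to that IN value gives OUT[B4] (row B4 above).

Answer: {a: -2, b: 2, c: ⊤, d: ⊤, e: ⊤, f: ⊤}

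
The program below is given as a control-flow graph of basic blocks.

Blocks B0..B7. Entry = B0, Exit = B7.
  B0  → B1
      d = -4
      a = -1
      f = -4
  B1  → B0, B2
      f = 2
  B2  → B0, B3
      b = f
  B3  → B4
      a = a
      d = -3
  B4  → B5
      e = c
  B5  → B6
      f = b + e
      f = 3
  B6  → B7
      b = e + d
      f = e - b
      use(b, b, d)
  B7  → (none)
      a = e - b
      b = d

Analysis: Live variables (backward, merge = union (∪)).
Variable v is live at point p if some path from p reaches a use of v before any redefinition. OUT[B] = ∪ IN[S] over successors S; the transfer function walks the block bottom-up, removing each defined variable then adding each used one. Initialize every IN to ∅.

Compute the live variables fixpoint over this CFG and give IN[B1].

Answer: {a, c}

Derivation:
Fixpoint table:
  B0: | IN={c} | OUT={a, c}
  B1: | IN={a, c} | OUT={a, c, f}
  B2: | IN={a, c, f} | OUT={a, b, c}
  B3: | IN={a, b, c} | OUT={b, c, d}
  B4: | IN={b, c, d} | OUT={b, d, e}
  B5: | IN={b, d, e} | OUT={d, e}
  B6: | IN={d, e} | OUT={b, d, e}
  B7: | IN={b, d, e} | OUT={}

Merge at B1: OUT[B1] = IN[B0] ⊔ IN[B2] = {a, c, f}
Applying B1's transfer function to that OUT value gives IN[B1] (row B1 above).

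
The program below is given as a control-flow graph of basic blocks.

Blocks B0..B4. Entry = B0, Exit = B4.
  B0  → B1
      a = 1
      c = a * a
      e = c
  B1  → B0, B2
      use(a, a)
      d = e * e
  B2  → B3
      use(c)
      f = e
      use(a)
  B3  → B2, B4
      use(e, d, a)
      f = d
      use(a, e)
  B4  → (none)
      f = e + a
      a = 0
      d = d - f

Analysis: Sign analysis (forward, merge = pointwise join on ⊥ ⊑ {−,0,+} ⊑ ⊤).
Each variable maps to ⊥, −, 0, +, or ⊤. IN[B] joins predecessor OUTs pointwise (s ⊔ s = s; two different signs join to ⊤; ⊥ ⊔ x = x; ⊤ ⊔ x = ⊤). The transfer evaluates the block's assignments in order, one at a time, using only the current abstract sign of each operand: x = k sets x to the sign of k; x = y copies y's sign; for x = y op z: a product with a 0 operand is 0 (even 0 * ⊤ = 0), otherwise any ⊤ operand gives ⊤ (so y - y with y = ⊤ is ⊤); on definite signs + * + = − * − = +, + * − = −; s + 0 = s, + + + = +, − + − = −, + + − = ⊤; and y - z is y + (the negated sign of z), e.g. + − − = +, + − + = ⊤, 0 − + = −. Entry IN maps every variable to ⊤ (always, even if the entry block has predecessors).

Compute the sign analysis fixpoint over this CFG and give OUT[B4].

Answer: {a: 0, b: ⊤, c: +, d: ⊤, e: +, f: +}

Working:
Per-block solution:
  B0:  IN=(all ⊤)  OUT={a:+, c:+, e:+; rest ⊤}
  B1:  IN={a:+, c:+, e:+; rest ⊤}  OUT={a:+, c:+, d:+, e:+; rest ⊤}
  B2:  IN={a:+, c:+, d:+, e:+; rest ⊤}  OUT={a:+, c:+, d:+, e:+, f:+; rest ⊤}
  B3:  IN={a:+, c:+, d:+, e:+, f:+; rest ⊤}  OUT={a:+, c:+, d:+, e:+, f:+; rest ⊤}
  B4:  IN={a:+, c:+, d:+, e:+, f:+; rest ⊤}  OUT={a:0, c:+, e:+, f:+; rest ⊤}

Merge at B4: IN[B4] = OUT[B3] = {a: +, b: ⊤, c: +, d: +, e: +, f: +}
Applying B4's transfer function to that IN value gives OUT[B4] (row B4 above).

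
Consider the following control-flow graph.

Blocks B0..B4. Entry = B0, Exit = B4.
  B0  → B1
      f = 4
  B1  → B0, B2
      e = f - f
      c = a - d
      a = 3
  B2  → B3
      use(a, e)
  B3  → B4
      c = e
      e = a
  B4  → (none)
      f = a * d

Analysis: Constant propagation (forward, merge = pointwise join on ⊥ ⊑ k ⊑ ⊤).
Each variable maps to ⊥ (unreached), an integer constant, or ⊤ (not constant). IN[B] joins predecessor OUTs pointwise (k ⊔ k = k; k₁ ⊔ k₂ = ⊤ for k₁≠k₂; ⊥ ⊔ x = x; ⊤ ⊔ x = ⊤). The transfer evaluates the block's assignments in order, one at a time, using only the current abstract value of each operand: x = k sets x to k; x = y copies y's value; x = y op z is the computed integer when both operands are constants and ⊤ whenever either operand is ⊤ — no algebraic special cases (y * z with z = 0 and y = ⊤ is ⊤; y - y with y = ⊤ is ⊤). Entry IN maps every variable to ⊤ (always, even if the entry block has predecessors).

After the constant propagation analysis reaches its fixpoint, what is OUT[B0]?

Converged values:
  B0:   IN=(all ⊤)   OUT={f:4; rest ⊤}
  B1:   IN={f:4; rest ⊤}   OUT={a:3, e:0, f:4; rest ⊤}
  B2:   IN={a:3, e:0, f:4; rest ⊤}   OUT={a:3, e:0, f:4; rest ⊤}
  B3:   IN={a:3, e:0, f:4; rest ⊤}   OUT={a:3, c:0, e:3, f:4; rest ⊤}
  B4:   IN={a:3, c:0, e:3, f:4; rest ⊤}   OUT={a:3, c:0, e:3; rest ⊤}

Merge at B0 (entry node, so the boundary value (all ⊤) is joined with the incoming edge(s)): IN[B0] = (all ⊤) ⊔ OUT[B1] = {a: ⊤, b: ⊤, c: ⊤, d: ⊤, e: ⊤, f: ⊤}
Applying B0's transfer function to that IN value gives OUT[B0] (row B0 above).

Answer: {a: ⊤, b: ⊤, c: ⊤, d: ⊤, e: ⊤, f: 4}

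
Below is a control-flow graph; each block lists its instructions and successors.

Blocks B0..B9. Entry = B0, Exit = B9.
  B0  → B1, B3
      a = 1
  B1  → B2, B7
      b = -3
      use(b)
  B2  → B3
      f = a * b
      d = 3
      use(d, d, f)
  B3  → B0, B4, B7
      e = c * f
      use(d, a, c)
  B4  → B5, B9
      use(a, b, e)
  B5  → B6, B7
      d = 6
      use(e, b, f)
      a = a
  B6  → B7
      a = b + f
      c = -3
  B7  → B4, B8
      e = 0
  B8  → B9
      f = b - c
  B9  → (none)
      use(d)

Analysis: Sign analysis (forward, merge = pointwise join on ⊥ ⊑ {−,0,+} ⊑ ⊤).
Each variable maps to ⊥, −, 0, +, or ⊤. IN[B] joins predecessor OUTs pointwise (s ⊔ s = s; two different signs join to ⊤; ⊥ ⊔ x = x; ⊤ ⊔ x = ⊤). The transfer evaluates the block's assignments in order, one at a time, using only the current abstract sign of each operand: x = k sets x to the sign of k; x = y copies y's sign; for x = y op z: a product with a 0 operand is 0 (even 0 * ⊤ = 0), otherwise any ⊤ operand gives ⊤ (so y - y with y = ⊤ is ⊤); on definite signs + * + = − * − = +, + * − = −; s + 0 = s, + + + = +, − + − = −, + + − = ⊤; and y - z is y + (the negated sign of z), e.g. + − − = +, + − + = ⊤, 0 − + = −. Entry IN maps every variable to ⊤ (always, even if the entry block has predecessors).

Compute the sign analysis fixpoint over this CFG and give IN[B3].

Answer: {a: +, b: ⊤, c: ⊤, d: ⊤, e: ⊤, f: ⊤}

Trace:
Converged values:
  B0: | IN=(all ⊤) | OUT={a:+; rest ⊤}
  B1: | IN={a:+; rest ⊤} | OUT={a:+, b:-; rest ⊤}
  B2: | IN={a:+, b:-; rest ⊤} | OUT={a:+, b:-, d:+, f:-; rest ⊤}
  B3: | IN={a:+; rest ⊤} | OUT={a:+; rest ⊤}
  B4: | IN=(all ⊤) | OUT=(all ⊤)
  B5: | IN=(all ⊤) | OUT={d:+; rest ⊤}
  B6: | IN={d:+; rest ⊤} | OUT={c:-, d:+; rest ⊤}
  B7: | IN=(all ⊤) | OUT={e:0; rest ⊤}
  B8: | IN={e:0; rest ⊤} | OUT={e:0; rest ⊤}
  B9: | IN=(all ⊤) | OUT=(all ⊤)

Merge at B3: IN[B3] = OUT[B0] ⊔ OUT[B2] = {a: +, b: ⊤, c: ⊤, d: ⊤, e: ⊤, f: ⊤}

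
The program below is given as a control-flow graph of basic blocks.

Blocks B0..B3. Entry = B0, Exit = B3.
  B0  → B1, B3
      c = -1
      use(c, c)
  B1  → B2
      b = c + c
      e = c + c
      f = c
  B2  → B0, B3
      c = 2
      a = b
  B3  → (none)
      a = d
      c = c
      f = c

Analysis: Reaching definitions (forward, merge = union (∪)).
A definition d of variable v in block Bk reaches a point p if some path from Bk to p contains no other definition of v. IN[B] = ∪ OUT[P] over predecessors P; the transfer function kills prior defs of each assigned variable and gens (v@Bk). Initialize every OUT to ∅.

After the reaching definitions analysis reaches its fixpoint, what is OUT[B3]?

Per-block solution:
  B0: | IN={a@B2, b@B1, c@B2, e@B1, f@B1} | OUT={a@B2, b@B1, c@B0, e@B1, f@B1}
  B1: | IN={a@B2, b@B1, c@B0, e@B1, f@B1} | OUT={a@B2, b@B1, c@B0, e@B1, f@B1}
  B2: | IN={a@B2, b@B1, c@B0, e@B1, f@B1} | OUT={a@B2, b@B1, c@B2, e@B1, f@B1}
  B3: | IN={a@B2, b@B1, c@B0, c@B2, e@B1, f@B1} | OUT={a@B3, b@B1, c@B3, e@B1, f@B3}

Merge at B3: IN[B3] = OUT[B0] ⊔ OUT[B2] = {a@B2, b@B1, c@B0, c@B2, e@B1, f@B1}
Applying B3's transfer function to that IN value gives OUT[B3] (row B3 above).

Answer: {a@B3, b@B1, c@B3, e@B1, f@B3}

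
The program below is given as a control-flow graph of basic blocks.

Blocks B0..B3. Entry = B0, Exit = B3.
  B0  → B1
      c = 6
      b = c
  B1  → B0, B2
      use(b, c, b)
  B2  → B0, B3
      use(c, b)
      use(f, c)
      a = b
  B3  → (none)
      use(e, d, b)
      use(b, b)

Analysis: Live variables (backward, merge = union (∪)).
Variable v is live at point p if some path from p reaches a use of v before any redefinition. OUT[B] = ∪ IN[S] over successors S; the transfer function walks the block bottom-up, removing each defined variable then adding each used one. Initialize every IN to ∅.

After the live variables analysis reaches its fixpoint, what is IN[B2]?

Per-block solution:
  B0: | IN={d, e, f} | OUT={b, c, d, e, f}
  B1: | IN={b, c, d, e, f} | OUT={b, c, d, e, f}
  B2: | IN={b, c, d, e, f} | OUT={b, d, e, f}
  B3: | IN={b, d, e} | OUT={}

Merge at B2: OUT[B2] = IN[B0] ⊔ IN[B3] = {b, d, e, f}
Applying B2's transfer function to that OUT value gives IN[B2] (row B2 above).

Answer: {b, c, d, e, f}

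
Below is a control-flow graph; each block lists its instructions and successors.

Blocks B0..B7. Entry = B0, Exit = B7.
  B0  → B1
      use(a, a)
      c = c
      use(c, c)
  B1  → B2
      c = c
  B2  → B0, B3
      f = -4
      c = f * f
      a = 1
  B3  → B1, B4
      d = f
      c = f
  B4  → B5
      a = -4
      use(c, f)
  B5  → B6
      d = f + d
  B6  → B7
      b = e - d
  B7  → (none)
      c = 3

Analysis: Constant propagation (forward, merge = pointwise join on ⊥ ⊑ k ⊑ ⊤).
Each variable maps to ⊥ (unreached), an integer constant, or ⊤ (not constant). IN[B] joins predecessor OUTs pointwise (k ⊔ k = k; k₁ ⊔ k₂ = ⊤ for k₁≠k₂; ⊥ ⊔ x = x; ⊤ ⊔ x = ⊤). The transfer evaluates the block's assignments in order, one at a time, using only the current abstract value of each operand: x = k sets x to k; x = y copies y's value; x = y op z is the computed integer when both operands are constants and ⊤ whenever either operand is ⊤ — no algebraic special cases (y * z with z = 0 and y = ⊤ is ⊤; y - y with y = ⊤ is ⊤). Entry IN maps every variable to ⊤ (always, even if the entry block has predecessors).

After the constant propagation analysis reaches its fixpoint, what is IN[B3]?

Answer: {a: 1, b: ⊤, c: 16, d: ⊤, e: ⊤, f: -4}

Working:
Per-block solution:
  B0:   IN=(all ⊤)   OUT=(all ⊤)
  B1:   IN=(all ⊤)   OUT=(all ⊤)
  B2:   IN=(all ⊤)   OUT={a:1, c:16, f:-4; rest ⊤}
  B3:   IN={a:1, c:16, f:-4; rest ⊤}   OUT={a:1, c:-4, d:-4, f:-4; rest ⊤}
  B4:   IN={a:1, c:-4, d:-4, f:-4; rest ⊤}   OUT={a:-4, c:-4, d:-4, f:-4; rest ⊤}
  B5:   IN={a:-4, c:-4, d:-4, f:-4; rest ⊤}   OUT={a:-4, c:-4, d:-8, f:-4; rest ⊤}
  B6:   IN={a:-4, c:-4, d:-8, f:-4; rest ⊤}   OUT={a:-4, c:-4, d:-8, f:-4; rest ⊤}
  B7:   IN={a:-4, c:-4, d:-8, f:-4; rest ⊤}   OUT={a:-4, c:3, d:-8, f:-4; rest ⊤}

Merge at B3: IN[B3] = OUT[B2] = {a: 1, b: ⊤, c: 16, d: ⊤, e: ⊤, f: -4}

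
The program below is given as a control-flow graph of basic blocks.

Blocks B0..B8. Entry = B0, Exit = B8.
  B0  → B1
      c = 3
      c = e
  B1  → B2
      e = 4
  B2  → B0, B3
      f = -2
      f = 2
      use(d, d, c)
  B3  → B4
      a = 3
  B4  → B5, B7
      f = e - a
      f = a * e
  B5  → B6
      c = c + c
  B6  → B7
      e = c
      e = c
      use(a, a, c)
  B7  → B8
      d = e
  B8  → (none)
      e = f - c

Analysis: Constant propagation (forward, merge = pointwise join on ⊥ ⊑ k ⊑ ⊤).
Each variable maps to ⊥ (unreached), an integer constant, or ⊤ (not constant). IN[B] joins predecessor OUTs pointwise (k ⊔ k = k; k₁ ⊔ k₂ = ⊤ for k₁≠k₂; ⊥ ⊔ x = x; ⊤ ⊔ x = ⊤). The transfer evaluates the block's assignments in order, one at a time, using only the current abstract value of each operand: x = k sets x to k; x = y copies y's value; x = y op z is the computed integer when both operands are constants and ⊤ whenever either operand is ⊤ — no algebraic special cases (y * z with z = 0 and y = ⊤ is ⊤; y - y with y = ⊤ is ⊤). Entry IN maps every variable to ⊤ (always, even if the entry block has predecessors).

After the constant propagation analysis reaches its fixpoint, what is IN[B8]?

Per-block solution:
  B0: | IN=(all ⊤) | OUT=(all ⊤)
  B1: | IN=(all ⊤) | OUT={e:4; rest ⊤}
  B2: | IN={e:4; rest ⊤} | OUT={e:4, f:2; rest ⊤}
  B3: | IN={e:4, f:2; rest ⊤} | OUT={a:3, e:4, f:2; rest ⊤}
  B4: | IN={a:3, e:4, f:2; rest ⊤} | OUT={a:3, e:4, f:12; rest ⊤}
  B5: | IN={a:3, e:4, f:12; rest ⊤} | OUT={a:3, e:4, f:12; rest ⊤}
  B6: | IN={a:3, e:4, f:12; rest ⊤} | OUT={a:3, f:12; rest ⊤}
  B7: | IN={a:3, f:12; rest ⊤} | OUT={a:3, f:12; rest ⊤}
  B8: | IN={a:3, f:12; rest ⊤} | OUT={a:3, f:12; rest ⊤}

Merge at B8: IN[B8] = OUT[B7] = {a: 3, b: ⊤, c: ⊤, d: ⊤, e: ⊤, f: 12}

Answer: {a: 3, b: ⊤, c: ⊤, d: ⊤, e: ⊤, f: 12}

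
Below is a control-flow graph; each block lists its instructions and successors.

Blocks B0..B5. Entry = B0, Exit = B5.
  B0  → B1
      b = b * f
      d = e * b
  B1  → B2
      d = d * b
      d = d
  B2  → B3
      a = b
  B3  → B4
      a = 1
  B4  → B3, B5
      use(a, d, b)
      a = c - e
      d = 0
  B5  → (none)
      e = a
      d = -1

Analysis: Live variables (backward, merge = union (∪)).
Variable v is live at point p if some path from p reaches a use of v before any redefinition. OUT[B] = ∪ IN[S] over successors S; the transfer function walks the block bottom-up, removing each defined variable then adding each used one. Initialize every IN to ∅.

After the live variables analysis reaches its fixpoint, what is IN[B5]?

Answer: {a}

Derivation:
Fixpoint table:
  B0: | IN={b, c, e, f} | OUT={b, c, d, e}
  B1: | IN={b, c, d, e} | OUT={b, c, d, e}
  B2: | IN={b, c, d, e} | OUT={b, c, d, e}
  B3: | IN={b, c, d, e} | OUT={a, b, c, d, e}
  B4: | IN={a, b, c, d, e} | OUT={a, b, c, d, e}
  B5: | IN={a} | OUT={}

B5 is the boundary node: OUT[B5] = {}
Applying B5's transfer function to that OUT value gives IN[B5] (row B5 above).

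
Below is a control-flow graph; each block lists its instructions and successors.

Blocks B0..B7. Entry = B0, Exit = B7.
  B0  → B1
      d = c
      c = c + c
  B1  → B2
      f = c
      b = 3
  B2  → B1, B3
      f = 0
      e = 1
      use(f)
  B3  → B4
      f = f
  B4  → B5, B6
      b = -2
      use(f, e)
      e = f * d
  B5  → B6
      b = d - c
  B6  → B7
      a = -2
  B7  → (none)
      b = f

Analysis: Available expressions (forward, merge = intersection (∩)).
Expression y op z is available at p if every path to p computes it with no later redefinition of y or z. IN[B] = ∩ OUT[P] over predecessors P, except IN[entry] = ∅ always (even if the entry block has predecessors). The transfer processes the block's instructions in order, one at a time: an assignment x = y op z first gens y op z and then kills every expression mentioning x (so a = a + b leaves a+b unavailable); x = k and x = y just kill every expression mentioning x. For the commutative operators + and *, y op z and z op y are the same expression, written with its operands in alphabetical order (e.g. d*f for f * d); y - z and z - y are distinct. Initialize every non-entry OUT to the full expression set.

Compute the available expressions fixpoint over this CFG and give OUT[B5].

Per-block solution:
  B0:   IN={}   OUT={}
  B1:   IN={}   OUT={}
  B2:   IN={}   OUT={}
  B3:   IN={}   OUT={}
  B4:   IN={}   OUT={d*f}
  B5:   IN={d*f}   OUT={d*f, d-c}
  B6:   IN={d*f}   OUT={d*f}
  B7:   IN={d*f}   OUT={d*f}

Merge at B5: IN[B5] = OUT[B4] = {d*f}
Applying B5's transfer function to that IN value gives OUT[B5] (row B5 above).

Answer: {d*f, d-c}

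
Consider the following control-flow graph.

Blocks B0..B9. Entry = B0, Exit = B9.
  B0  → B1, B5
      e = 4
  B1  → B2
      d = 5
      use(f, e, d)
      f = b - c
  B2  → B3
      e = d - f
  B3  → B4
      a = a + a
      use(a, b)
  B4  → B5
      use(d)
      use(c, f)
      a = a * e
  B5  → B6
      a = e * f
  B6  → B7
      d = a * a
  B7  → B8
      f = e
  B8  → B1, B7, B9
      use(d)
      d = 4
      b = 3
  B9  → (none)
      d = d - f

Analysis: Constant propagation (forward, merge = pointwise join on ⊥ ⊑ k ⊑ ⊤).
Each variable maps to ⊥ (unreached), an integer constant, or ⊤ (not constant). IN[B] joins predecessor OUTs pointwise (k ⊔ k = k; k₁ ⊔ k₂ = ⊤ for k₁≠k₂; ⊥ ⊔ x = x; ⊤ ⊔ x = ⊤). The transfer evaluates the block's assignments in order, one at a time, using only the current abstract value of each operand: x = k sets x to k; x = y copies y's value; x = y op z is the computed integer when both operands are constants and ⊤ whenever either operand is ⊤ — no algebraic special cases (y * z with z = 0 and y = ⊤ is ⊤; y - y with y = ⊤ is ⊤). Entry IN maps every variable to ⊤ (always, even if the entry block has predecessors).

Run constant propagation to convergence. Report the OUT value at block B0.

Fixpoint table:
  B0:   IN=(all ⊤)   OUT={e:4; rest ⊤}
  B1:   IN=(all ⊤)   OUT={d:5; rest ⊤}
  B2:   IN={d:5; rest ⊤}   OUT={d:5; rest ⊤}
  B3:   IN={d:5; rest ⊤}   OUT={d:5; rest ⊤}
  B4:   IN={d:5; rest ⊤}   OUT={d:5; rest ⊤}
  B5:   IN=(all ⊤)   OUT=(all ⊤)
  B6:   IN=(all ⊤)   OUT=(all ⊤)
  B7:   IN=(all ⊤)   OUT=(all ⊤)
  B8:   IN=(all ⊤)   OUT={b:3, d:4; rest ⊤}
  B9:   IN={b:3, d:4; rest ⊤}   OUT={b:3; rest ⊤}

B0 is the boundary node: IN[B0] = {a: ⊤, b: ⊤, c: ⊤, d: ⊤, e: ⊤, f: ⊤}
Applying B0's transfer function to that IN value gives OUT[B0] (row B0 above).

Answer: {a: ⊤, b: ⊤, c: ⊤, d: ⊤, e: 4, f: ⊤}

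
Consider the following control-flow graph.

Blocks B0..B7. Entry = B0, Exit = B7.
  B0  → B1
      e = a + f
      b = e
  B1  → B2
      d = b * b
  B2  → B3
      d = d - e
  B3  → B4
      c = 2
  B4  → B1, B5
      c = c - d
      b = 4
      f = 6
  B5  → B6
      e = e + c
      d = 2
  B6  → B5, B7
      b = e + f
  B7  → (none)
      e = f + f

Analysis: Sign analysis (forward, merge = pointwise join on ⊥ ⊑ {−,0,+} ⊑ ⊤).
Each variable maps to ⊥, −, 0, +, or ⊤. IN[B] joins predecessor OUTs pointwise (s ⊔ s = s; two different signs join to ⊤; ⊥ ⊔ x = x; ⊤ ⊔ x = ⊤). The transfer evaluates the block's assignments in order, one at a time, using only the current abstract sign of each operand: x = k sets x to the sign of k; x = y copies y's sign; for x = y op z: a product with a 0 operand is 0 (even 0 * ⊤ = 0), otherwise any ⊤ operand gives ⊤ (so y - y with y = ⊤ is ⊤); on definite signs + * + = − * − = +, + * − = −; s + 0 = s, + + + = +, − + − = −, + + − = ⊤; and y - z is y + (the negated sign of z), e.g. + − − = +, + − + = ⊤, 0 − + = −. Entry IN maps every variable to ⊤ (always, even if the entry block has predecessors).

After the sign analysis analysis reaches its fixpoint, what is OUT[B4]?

Answer: {a: ⊤, b: +, c: ⊤, d: ⊤, e: ⊤, f: +}

Working:
Per-block solution:
  B0:   IN=(all ⊤)   OUT=(all ⊤)
  B1:   IN=(all ⊤)   OUT=(all ⊤)
  B2:   IN=(all ⊤)   OUT=(all ⊤)
  B3:   IN=(all ⊤)   OUT={c:+; rest ⊤}
  B4:   IN={c:+; rest ⊤}   OUT={b:+, f:+; rest ⊤}
  B5:   IN={f:+; rest ⊤}   OUT={d:+, f:+; rest ⊤}
  B6:   IN={d:+, f:+; rest ⊤}   OUT={d:+, f:+; rest ⊤}
  B7:   IN={d:+, f:+; rest ⊤}   OUT={d:+, e:+, f:+; rest ⊤}

Merge at B4: IN[B4] = OUT[B3] = {a: ⊤, b: ⊤, c: +, d: ⊤, e: ⊤, f: ⊤}
Applying B4's transfer function to that IN value gives OUT[B4] (row B4 above).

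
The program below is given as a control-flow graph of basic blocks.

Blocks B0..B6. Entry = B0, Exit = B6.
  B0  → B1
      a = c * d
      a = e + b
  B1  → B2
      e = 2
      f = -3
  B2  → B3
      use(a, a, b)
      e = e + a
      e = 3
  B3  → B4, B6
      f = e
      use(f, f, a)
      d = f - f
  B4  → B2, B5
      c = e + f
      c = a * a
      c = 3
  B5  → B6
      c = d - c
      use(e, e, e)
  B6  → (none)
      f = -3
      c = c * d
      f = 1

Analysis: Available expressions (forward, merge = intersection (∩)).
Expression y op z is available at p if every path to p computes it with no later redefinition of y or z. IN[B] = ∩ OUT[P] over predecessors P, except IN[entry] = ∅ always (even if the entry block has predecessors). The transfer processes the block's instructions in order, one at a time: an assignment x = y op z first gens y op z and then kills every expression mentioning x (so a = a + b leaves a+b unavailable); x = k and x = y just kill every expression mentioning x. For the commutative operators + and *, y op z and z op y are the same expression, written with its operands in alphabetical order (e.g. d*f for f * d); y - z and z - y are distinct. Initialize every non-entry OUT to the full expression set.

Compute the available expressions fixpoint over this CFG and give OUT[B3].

Answer: {f-f}

Working:
Per-block solution:
  B0:  IN={}  OUT={b+e, c*d}
  B1:  IN={b+e, c*d}  OUT={c*d}
  B2:  IN={}  OUT={}
  B3:  IN={}  OUT={f-f}
  B4:  IN={f-f}  OUT={a*a, e+f, f-f}
  B5:  IN={a*a, e+f, f-f}  OUT={a*a, e+f, f-f}
  B6:  IN={f-f}  OUT={}

Merge at B3: IN[B3] = OUT[B2] = {}
Applying B3's transfer function to that IN value gives OUT[B3] (row B3 above).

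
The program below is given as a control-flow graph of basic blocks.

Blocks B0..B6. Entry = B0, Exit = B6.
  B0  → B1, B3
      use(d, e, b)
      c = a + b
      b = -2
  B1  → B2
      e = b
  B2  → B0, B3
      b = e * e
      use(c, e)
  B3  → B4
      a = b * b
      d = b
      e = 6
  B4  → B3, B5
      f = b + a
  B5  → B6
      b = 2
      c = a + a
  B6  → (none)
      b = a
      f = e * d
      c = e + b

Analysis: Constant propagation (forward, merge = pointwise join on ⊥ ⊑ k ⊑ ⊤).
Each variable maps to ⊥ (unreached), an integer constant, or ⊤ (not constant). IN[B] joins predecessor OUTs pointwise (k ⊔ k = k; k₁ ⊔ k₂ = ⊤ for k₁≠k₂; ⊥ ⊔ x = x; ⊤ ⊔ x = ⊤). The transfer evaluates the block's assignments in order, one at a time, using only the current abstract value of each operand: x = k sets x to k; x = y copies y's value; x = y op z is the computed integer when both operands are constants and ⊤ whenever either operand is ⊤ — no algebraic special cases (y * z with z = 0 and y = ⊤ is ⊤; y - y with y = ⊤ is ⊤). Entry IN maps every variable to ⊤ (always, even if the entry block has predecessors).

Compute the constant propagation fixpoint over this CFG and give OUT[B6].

Answer: {a: ⊤, b: ⊤, c: ⊤, d: ⊤, e: 6, f: ⊤}

Trace:
Fixpoint table:
  B0:  IN=(all ⊤)  OUT={b:-2; rest ⊤}
  B1:  IN={b:-2; rest ⊤}  OUT={b:-2, e:-2; rest ⊤}
  B2:  IN={b:-2, e:-2; rest ⊤}  OUT={b:4, e:-2; rest ⊤}
  B3:  IN=(all ⊤)  OUT={e:6; rest ⊤}
  B4:  IN={e:6; rest ⊤}  OUT={e:6; rest ⊤}
  B5:  IN={e:6; rest ⊤}  OUT={b:2, e:6; rest ⊤}
  B6:  IN={b:2, e:6; rest ⊤}  OUT={e:6; rest ⊤}

Merge at B6: IN[B6] = OUT[B5] = {a: ⊤, b: 2, c: ⊤, d: ⊤, e: 6, f: ⊤}
Applying B6's transfer function to that IN value gives OUT[B6] (row B6 above).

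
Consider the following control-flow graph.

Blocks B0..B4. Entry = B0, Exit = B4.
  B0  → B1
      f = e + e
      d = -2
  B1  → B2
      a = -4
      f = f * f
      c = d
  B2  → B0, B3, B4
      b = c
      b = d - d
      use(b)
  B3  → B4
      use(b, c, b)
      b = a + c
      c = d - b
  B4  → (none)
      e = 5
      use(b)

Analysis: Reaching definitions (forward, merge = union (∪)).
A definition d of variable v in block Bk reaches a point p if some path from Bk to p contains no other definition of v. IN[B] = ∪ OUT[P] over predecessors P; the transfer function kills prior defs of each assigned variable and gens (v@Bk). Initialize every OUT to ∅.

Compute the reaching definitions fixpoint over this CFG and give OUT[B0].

Converged values:
  B0:  IN={a@B1, b@B2, c@B1, d@B0, f@B1}  OUT={a@B1, b@B2, c@B1, d@B0, f@B0}
  B1:  IN={a@B1, b@B2, c@B1, d@B0, f@B0}  OUT={a@B1, b@B2, c@B1, d@B0, f@B1}
  B2:  IN={a@B1, b@B2, c@B1, d@B0, f@B1}  OUT={a@B1, b@B2, c@B1, d@B0, f@B1}
  B3:  IN={a@B1, b@B2, c@B1, d@B0, f@B1}  OUT={a@B1, b@B3, c@B3, d@B0, f@B1}
  B4:  IN={a@B1, b@B2, b@B3, c@B1, c@B3, d@B0, f@B1}  OUT={a@B1, b@B2, b@B3, c@B1, c@B3, d@B0, e@B4, f@B1}

Merge at B0 (entry node, so the boundary value {} is joined with the incoming edge(s)): IN[B0] = {} ⊔ OUT[B2] = {a@B1, b@B2, c@B1, d@B0, f@B1}
Applying B0's transfer function to that IN value gives OUT[B0] (row B0 above).

Answer: {a@B1, b@B2, c@B1, d@B0, f@B0}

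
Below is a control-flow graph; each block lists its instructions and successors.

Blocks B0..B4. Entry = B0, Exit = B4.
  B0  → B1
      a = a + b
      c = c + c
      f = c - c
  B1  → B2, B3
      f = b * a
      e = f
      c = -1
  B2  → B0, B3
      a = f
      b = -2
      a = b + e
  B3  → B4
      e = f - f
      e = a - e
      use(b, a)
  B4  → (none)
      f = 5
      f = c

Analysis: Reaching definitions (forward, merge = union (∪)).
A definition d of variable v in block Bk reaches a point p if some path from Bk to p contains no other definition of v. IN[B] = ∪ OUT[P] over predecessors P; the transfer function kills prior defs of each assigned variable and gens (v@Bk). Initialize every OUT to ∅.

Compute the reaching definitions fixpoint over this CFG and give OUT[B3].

Answer: {a@B0, a@B2, b@B2, c@B1, e@B3, f@B1}

Trace:
Fixpoint table:
  B0: | IN={a@B2, b@B2, c@B1, e@B1, f@B1} | OUT={a@B0, b@B2, c@B0, e@B1, f@B0}
  B1: | IN={a@B0, b@B2, c@B0, e@B1, f@B0} | OUT={a@B0, b@B2, c@B1, e@B1, f@B1}
  B2: | IN={a@B0, b@B2, c@B1, e@B1, f@B1} | OUT={a@B2, b@B2, c@B1, e@B1, f@B1}
  B3: | IN={a@B0, a@B2, b@B2, c@B1, e@B1, f@B1} | OUT={a@B0, a@B2, b@B2, c@B1, e@B3, f@B1}
  B4: | IN={a@B0, a@B2, b@B2, c@B1, e@B3, f@B1} | OUT={a@B0, a@B2, b@B2, c@B1, e@B3, f@B4}

Merge at B3: IN[B3] = OUT[B1] ⊔ OUT[B2] = {a@B0, a@B2, b@B2, c@B1, e@B1, f@B1}
Applying B3's transfer function to that IN value gives OUT[B3] (row B3 above).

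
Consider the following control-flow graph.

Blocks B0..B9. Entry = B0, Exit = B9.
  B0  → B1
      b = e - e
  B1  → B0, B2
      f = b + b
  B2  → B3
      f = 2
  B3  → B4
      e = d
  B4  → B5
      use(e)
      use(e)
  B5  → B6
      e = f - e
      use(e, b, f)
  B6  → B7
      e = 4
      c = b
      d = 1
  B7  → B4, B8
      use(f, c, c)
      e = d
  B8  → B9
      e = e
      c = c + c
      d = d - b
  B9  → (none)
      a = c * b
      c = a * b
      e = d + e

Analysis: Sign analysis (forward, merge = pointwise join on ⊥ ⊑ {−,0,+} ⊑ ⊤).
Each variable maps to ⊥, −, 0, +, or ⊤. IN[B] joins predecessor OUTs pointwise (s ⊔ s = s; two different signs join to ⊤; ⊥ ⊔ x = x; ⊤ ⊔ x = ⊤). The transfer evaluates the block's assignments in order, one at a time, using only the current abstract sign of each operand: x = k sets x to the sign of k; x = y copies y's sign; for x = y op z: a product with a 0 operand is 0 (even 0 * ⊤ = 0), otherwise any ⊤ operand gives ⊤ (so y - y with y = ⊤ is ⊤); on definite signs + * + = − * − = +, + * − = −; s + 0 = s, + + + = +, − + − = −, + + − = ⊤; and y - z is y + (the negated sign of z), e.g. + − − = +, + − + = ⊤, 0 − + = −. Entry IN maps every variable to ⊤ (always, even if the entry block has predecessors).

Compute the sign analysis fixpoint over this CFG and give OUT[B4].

Answer: {a: ⊤, b: ⊤, c: ⊤, d: ⊤, e: ⊤, f: +}

Working:
Fixpoint table:
  B0: | IN=(all ⊤) | OUT=(all ⊤)
  B1: | IN=(all ⊤) | OUT=(all ⊤)
  B2: | IN=(all ⊤) | OUT={f:+; rest ⊤}
  B3: | IN={f:+; rest ⊤} | OUT={f:+; rest ⊤}
  B4: | IN={f:+; rest ⊤} | OUT={f:+; rest ⊤}
  B5: | IN={f:+; rest ⊤} | OUT={f:+; rest ⊤}
  B6: | IN={f:+; rest ⊤} | OUT={d:+, e:+, f:+; rest ⊤}
  B7: | IN={d:+, e:+, f:+; rest ⊤} | OUT={d:+, e:+, f:+; rest ⊤}
  B8: | IN={d:+, e:+, f:+; rest ⊤} | OUT={e:+, f:+; rest ⊤}
  B9: | IN={e:+, f:+; rest ⊤} | OUT={f:+; rest ⊤}

Merge at B4: IN[B4] = OUT[B3] ⊔ OUT[B7] = {a: ⊤, b: ⊤, c: ⊤, d: ⊤, e: ⊤, f: +}
Applying B4's transfer function to that IN value gives OUT[B4] (row B4 above).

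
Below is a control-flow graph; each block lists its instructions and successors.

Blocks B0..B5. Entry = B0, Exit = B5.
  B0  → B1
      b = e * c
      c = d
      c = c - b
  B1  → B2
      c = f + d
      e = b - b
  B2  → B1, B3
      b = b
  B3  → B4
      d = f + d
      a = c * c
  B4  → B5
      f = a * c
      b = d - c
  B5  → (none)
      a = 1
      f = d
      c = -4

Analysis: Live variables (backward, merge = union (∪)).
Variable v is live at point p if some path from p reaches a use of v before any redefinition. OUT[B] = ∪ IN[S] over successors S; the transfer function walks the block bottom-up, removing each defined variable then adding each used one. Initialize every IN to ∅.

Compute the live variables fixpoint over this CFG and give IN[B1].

Answer: {b, d, f}

Working:
Fixpoint table:
  B0:   IN={c, d, e, f}   OUT={b, d, f}
  B1:   IN={b, d, f}   OUT={b, c, d, f}
  B2:   IN={b, c, d, f}   OUT={b, c, d, f}
  B3:   IN={c, d, f}   OUT={a, c, d}
  B4:   IN={a, c, d}   OUT={d}
  B5:   IN={d}   OUT={}

Merge at B1: OUT[B1] = IN[B2] = {b, c, d, f}
Applying B1's transfer function to that OUT value gives IN[B1] (row B1 above).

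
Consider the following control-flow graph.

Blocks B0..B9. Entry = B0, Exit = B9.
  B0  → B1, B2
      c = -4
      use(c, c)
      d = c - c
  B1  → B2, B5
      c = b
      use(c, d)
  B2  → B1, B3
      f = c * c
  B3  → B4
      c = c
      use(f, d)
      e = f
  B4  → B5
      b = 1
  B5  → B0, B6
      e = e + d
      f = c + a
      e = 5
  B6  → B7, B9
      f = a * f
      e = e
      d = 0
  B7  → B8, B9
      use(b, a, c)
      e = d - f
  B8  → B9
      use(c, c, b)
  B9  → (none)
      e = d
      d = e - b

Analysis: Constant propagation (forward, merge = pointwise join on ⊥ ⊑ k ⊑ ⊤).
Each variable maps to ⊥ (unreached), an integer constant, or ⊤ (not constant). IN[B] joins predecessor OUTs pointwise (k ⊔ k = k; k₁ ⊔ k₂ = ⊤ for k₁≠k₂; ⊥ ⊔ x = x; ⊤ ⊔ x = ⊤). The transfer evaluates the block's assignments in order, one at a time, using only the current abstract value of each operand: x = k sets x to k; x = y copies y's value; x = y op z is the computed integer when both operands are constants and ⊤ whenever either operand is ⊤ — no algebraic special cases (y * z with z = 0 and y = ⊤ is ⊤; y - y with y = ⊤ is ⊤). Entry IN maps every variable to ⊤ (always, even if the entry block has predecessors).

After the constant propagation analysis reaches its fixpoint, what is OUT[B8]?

Answer: {a: ⊤, b: ⊤, c: ⊤, d: 0, e: ⊤, f: ⊤}

Derivation:
Per-block solution:
  B0:  IN=(all ⊤)  OUT={c:-4, d:0; rest ⊤}
  B1:  IN={d:0; rest ⊤}  OUT={d:0; rest ⊤}
  B2:  IN={d:0; rest ⊤}  OUT={d:0; rest ⊤}
  B3:  IN={d:0; rest ⊤}  OUT={d:0; rest ⊤}
  B4:  IN={d:0; rest ⊤}  OUT={b:1, d:0; rest ⊤}
  B5:  IN={d:0; rest ⊤}  OUT={d:0, e:5; rest ⊤}
  B6:  IN={d:0, e:5; rest ⊤}  OUT={d:0, e:5; rest ⊤}
  B7:  IN={d:0, e:5; rest ⊤}  OUT={d:0; rest ⊤}
  B8:  IN={d:0; rest ⊤}  OUT={d:0; rest ⊤}
  B9:  IN={d:0; rest ⊤}  OUT={e:0; rest ⊤}

Merge at B8: IN[B8] = OUT[B7] = {a: ⊤, b: ⊤, c: ⊤, d: 0, e: ⊤, f: ⊤}
Applying B8's transfer function to that IN value gives OUT[B8] (row B8 above).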